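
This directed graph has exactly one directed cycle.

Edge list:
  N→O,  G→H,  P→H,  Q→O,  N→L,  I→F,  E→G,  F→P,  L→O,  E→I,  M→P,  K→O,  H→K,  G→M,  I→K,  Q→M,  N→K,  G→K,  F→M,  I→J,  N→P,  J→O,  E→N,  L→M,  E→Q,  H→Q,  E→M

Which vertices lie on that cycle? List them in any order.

H, M, P, Q

DFS with gray/black marking from P:
P gray
  H gray
    K gray
      O gray
      O black
    K black
    Q gray
      Q→O: O black — skip
      M gray
        M→P: P is gray → back edge
Back edge closes the cycle P → H → Q → M → P; its vertices are {H, M, P, Q}.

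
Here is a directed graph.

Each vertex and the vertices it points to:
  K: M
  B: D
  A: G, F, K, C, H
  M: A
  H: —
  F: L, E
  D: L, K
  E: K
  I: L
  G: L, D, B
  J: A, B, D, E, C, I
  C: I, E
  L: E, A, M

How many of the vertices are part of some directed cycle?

A vertex is on a directed cycle iff it belongs to a strongly connected component of size ≥ 2 (or has a self-loop).
The vertices on cycles are {A, B, C, D, E, F, G, I, K, L, M} — 11 in total.

11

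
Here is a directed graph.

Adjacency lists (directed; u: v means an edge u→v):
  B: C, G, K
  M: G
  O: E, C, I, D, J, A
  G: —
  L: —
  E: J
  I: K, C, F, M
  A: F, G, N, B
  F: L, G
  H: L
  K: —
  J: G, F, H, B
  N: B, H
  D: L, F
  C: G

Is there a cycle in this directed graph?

No

DFS with white/gray/black marking, starting from I:
I gray
  K gray
  K black
  C gray
    G gray
    G black
  C black
  F gray
    L gray
    L black
    F→G: G black — skip
  F black
  M gray
    M→G: G black — skip
  M black
I black
B gray
  B→C: C black — skip
  B→G: G black — skip
  B→K: K black — skip
B black
O gray
  E gray
    J gray
      J→G: G black — skip
      J→F: F black — skip
      H gray
        H→L: L black — skip
      H black
      J→B: B black — skip
    J black
  E black
  O→C: C black — skip
  O→I: I black — skip
  D gray
    D→L: L black — skip
    D→F: F black — skip
  D black
  O→J: J black — skip
  A gray
    A→F: F black — skip
    A→G: G black — skip
    N gray
      N→B: B black — skip
      N→H: H black — skip
    N black
    A→B: B black — skip
  A black
O black
Every edge goes to a white or black vertex — no back edge, so the graph is acyclic.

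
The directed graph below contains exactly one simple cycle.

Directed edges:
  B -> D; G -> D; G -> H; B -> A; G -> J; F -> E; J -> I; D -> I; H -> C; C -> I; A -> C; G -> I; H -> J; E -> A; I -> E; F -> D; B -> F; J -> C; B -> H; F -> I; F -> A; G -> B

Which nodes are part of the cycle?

A, C, E, I

DFS with gray/black marking from C:
C gray
  I gray
    E gray
      A gray
        A→C: C is gray → back edge
Back edge closes the cycle C → I → E → A → C; its vertices are {A, C, E, I}.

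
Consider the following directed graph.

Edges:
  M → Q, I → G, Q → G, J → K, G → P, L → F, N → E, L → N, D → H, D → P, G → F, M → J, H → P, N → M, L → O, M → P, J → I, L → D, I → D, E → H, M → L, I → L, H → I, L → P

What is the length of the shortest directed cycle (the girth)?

3

For each vertex v, BFS finds the shortest path from v back to v.
The shortest such closed walk is M → L → N → M, length 3.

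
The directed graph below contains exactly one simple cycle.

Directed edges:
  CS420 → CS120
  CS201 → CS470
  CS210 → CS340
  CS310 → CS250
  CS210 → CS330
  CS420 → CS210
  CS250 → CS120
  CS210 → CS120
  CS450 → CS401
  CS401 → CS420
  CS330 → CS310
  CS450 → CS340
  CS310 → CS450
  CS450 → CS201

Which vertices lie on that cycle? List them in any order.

DFS with gray/black marking from CS450:
CS450 gray
  CS401 gray
    CS420 gray
      CS210 gray
        CS120 gray
        CS120 black
        CS330 gray
          CS310 gray
            CS250 gray
              CS250→CS120: CS120 black — skip
            CS250 black
            CS310→CS450: CS450 is gray → back edge
Back edge closes the cycle CS450 → CS401 → CS420 → CS210 → CS330 → CS310 → CS450; its vertices are {CS210, CS310, CS330, CS401, CS420, CS450}.

CS210, CS310, CS330, CS401, CS420, CS450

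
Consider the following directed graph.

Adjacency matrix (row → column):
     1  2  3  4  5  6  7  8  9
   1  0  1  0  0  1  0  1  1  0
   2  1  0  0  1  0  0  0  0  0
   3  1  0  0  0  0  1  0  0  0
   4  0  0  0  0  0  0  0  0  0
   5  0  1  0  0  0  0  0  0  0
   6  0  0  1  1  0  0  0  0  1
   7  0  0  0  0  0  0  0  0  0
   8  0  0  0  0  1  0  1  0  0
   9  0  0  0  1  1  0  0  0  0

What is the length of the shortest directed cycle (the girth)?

2

For each vertex v, BFS finds the shortest path from v back to v.
The shortest such closed walk is 3 → 6 → 3, length 2.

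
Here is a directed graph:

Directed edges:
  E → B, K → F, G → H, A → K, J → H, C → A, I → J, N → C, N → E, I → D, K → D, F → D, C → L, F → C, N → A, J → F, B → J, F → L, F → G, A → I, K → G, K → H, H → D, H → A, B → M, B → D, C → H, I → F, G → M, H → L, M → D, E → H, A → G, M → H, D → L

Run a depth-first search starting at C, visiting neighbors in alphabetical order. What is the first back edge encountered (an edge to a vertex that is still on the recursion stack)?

DFS from C (visiting neighbors in alphabetical order); mark gray on enter, black on exit:
C gray
  A gray
    G gray
      H gray
        H→A: A is gray → back edge
First back edge: H → A.

H→A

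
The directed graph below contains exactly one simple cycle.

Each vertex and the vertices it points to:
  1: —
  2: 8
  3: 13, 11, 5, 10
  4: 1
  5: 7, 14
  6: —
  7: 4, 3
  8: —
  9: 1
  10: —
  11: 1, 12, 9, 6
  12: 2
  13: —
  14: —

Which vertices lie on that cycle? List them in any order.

DFS with gray/black marking from 5:
5 gray
  7 gray
    4 gray
      1 gray
      1 black
    4 black
    3 gray
      13 gray
      13 black
      11 gray
        11→1: 1 black — skip
        12 gray
          2 gray
            8 gray
            8 black
          2 black
        12 black
        9 gray
          9→1: 1 black — skip
        9 black
        6 gray
        6 black
      11 black
      3→5: 5 is gray → back edge
Back edge closes the cycle 5 → 7 → 3 → 5; its vertices are {3, 5, 7}.

3, 5, 7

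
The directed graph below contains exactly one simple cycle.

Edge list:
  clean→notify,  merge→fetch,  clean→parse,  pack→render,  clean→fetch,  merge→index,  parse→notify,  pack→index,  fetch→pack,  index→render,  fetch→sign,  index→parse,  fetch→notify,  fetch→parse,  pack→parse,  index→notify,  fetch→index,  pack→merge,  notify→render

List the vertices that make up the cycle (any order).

DFS with gray/black marking from fetch:
fetch gray
  pack gray
    parse gray
      notify gray
        render gray
        render black
      notify black
    parse black
    index gray
      index→render: render black — skip
      index→notify: notify black — skip
      index→parse: parse black — skip
    index black
    pack→render: render black — skip
    merge gray
      merge→fetch: fetch is gray → back edge
Back edge closes the cycle fetch → pack → merge → fetch; its vertices are {pack, fetch, merge}.

pack, fetch, merge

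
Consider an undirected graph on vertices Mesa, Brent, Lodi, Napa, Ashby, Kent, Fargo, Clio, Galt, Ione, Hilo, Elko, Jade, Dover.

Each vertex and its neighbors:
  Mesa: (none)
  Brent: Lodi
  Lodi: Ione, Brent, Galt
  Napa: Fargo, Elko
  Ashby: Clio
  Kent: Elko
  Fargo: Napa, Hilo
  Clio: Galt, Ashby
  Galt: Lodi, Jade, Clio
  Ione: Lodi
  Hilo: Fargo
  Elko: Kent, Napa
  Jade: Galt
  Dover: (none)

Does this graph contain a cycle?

No

DFS, tracking each vertex's parent; an edge to a visited non-parent vertex closes a cycle.
Start from Brent:
visit Brent (parent –)
  visit Lodi (parent Brent)
    visit Ione (parent Lodi)
      Ione–Lodi: parent, skip
    Lodi–Brent: parent, skip
    visit Galt (parent Lodi)
      Galt–Lodi: parent, skip
      visit Jade (parent Galt)
        Jade–Galt: parent, skip
      visit Clio (parent Galt)
        Clio–Galt: parent, skip
        visit Ashby (parent Clio)
          Ashby–Clio: parent, skip
visit Mesa (parent –)
visit Napa (parent –)
  visit Fargo (parent Napa)
    Fargo–Napa: parent, skip
    visit Hilo (parent Fargo)
      Hilo–Fargo: parent, skip
  visit Elko (parent Napa)
    visit Kent (parent Elko)
      Kent–Elko: parent, skip
    Elko–Napa: parent, skip
visit Dover (parent –)
No non-parent visited neighbor found — the graph is a forest.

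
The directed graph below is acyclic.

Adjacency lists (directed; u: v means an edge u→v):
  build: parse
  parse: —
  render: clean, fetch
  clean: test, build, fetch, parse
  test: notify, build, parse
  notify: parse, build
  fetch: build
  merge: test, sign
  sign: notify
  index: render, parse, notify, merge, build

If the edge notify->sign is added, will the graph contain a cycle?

Yes

Adding notify→sign creates a cycle iff sign can already reach notify.
Path from sign: sign → notify.
So sign → … → notify → sign is a cycle.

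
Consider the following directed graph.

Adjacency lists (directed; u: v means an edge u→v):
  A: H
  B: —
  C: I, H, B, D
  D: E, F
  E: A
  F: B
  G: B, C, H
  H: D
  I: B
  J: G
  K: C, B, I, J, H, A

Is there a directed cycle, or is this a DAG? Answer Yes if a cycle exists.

DFS with white/gray/black marking, starting from A:
A gray
  H gray
    D gray
      E gray
        E→A: A is gray → back edge
Back edge found, so a cycle exists: A → H → D → E → A.

Yes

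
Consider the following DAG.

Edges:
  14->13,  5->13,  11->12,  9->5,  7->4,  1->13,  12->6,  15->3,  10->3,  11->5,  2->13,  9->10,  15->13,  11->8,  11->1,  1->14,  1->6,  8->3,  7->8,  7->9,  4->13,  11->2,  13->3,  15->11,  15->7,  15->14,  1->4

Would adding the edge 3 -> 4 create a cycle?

Yes

Adding 3→4 creates a cycle iff 4 can already reach 3.
Path from 4: 4 → 13 → 3.
So 4 → … → 3 → 4 is a cycle.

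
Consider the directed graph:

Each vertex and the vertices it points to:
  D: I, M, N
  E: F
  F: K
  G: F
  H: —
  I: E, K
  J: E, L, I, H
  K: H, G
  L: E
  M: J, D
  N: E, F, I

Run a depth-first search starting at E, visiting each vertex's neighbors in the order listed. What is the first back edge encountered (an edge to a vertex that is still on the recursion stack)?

G→F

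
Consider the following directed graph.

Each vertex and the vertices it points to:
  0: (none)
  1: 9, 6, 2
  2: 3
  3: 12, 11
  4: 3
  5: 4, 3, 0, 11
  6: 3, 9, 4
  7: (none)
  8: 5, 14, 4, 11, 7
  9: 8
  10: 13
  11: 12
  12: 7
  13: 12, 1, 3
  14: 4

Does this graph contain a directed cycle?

No

DFS with white/gray/black marking, starting from 6:
6 gray
  3 gray
    12 gray
      7 gray
      7 black
    12 black
    11 gray
      11→12: 12 black — skip
    11 black
  3 black
  9 gray
    8 gray
      5 gray
        4 gray
          4→3: 3 black — skip
        4 black
        5→3: 3 black — skip
        0 gray
        0 black
        5→11: 11 black — skip
      5 black
      14 gray
        14→4: 4 black — skip
      14 black
      8→4: 4 black — skip
      8→11: 11 black — skip
      8→7: 7 black — skip
    8 black
  9 black
  6→4: 4 black — skip
6 black
1 gray
  1→9: 9 black — skip
  1→6: 6 black — skip
  2 gray
    2→3: 3 black — skip
  2 black
1 black
10 gray
  13 gray
    13→12: 12 black — skip
    13→1: 1 black — skip
    13→3: 3 black — skip
  13 black
10 black
Every edge goes to a white or black vertex — no back edge, so the graph is acyclic.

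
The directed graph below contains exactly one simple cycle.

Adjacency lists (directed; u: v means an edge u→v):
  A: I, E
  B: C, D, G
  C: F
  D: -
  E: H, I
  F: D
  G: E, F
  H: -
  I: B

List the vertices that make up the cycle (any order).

B, E, G, I

DFS with gray/black marking from I:
I gray
  B gray
    C gray
      F gray
        D gray
        D black
      F black
    C black
    B→D: D black — skip
    G gray
      E gray
        H gray
        H black
        E→I: I is gray → back edge
Back edge closes the cycle I → B → G → E → I; its vertices are {B, E, G, I}.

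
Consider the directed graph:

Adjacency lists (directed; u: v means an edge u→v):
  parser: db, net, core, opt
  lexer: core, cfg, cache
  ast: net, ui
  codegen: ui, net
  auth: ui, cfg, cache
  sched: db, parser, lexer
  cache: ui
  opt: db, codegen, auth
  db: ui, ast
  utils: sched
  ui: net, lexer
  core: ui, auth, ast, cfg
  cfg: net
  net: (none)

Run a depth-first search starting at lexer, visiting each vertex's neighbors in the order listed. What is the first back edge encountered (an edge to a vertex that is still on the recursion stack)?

DFS from lexer (visiting each vertex's neighbors in the order listed); mark gray on enter, black on exit:
lexer gray
  core gray
    ui gray
      net gray
      net black
      ui→lexer: lexer is gray → back edge
First back edge: ui → lexer.

ui->lexer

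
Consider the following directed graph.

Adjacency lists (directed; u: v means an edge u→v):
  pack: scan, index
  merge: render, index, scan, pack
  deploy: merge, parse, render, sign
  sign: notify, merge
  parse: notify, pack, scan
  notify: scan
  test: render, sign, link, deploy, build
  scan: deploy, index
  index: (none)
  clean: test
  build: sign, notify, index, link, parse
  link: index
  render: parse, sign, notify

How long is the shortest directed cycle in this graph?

For each vertex v, BFS finds the shortest path from v back to v.
The shortest such closed walk is deploy → merge → scan → deploy, length 3.

3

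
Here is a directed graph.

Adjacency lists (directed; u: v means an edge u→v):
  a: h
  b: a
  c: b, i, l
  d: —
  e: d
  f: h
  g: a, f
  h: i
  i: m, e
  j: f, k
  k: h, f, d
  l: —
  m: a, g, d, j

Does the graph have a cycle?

DFS with white/gray/black marking, starting from i:
i gray
  m gray
    a gray
      h gray
        h→i: i is gray → back edge
Back edge found, so a cycle exists: i → m → a → h → i.

Yes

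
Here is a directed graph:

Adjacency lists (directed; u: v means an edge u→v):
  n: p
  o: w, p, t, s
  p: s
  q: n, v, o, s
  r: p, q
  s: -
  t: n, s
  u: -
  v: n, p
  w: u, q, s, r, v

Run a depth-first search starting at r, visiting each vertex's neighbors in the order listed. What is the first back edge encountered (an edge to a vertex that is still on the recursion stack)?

w->q

DFS from r (visiting each vertex's neighbors in the order listed); mark gray on enter, black on exit:
r gray
  p gray
    s gray
    s black
  p black
  q gray
    n gray
      n→p: p black — skip
    n black
    v gray
      v→n: n black — skip
      v→p: p black — skip
    v black
    o gray
      w gray
        u gray
        u black
        w→q: q is gray → back edge
First back edge: w → q.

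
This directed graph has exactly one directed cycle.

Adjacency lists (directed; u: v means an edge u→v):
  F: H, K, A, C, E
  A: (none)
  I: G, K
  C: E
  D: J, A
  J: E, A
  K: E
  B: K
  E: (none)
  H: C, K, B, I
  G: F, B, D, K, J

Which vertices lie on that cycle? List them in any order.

DFS with gray/black marking from H:
H gray
  C gray
    E gray
    E black
  C black
  K gray
    K→E: E black — skip
  K black
  B gray
    B→K: K black — skip
  B black
  I gray
    G gray
      F gray
        F→H: H is gray → back edge
Back edge closes the cycle H → I → G → F → H; its vertices are {F, G, H, I}.

F, G, H, I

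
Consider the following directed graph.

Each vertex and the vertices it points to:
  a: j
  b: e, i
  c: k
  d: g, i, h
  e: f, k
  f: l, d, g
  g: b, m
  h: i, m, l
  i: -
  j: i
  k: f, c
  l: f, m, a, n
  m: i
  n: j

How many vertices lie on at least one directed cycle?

A vertex is on a directed cycle iff it belongs to a strongly connected component of size ≥ 2 (or has a self-loop).
The vertices on cycles are {b, c, d, e, f, g, h, k, l} — 9 in total.

9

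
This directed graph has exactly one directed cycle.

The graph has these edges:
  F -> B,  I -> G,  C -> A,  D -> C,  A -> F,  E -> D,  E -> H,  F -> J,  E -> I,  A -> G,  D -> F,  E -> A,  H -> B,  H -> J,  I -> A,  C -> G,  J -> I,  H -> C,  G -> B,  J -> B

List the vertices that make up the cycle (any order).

DFS with gray/black marking from I:
I gray
  G gray
    B gray
    B black
  G black
  A gray
    A→G: G black — skip
    F gray
      J gray
        J→I: I is gray → back edge
Back edge closes the cycle I → A → F → J → I; its vertices are {A, F, I, J}.

A, F, I, J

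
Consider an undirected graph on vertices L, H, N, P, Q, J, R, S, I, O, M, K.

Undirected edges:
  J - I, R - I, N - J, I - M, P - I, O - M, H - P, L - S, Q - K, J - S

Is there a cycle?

No

DFS, tracking each vertex's parent; an edge to a visited non-parent vertex closes a cycle.
Start from J:
visit J (parent –)
  visit N (parent J)
    N–J: parent, skip
  visit I (parent J)
    I–J: parent, skip
    visit R (parent I)
      R–I: parent, skip
    visit M (parent I)
      visit O (parent M)
        O–M: parent, skip
      M–I: parent, skip
    visit P (parent I)
      P–I: parent, skip
      visit H (parent P)
        H–P: parent, skip
  visit S (parent J)
    visit L (parent S)
      L–S: parent, skip
    S–J: parent, skip
visit Q (parent –)
  visit K (parent Q)
    K–Q: parent, skip
No non-parent visited neighbor found — the graph is a forest.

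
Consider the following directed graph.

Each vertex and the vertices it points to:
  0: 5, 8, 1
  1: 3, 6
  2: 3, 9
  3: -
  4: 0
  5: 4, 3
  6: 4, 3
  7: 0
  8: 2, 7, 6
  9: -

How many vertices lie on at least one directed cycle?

7

A vertex is on a directed cycle iff it belongs to a strongly connected component of size ≥ 2 (or has a self-loop).
The vertices on cycles are {0, 1, 4, 5, 6, 7, 8} — 7 in total.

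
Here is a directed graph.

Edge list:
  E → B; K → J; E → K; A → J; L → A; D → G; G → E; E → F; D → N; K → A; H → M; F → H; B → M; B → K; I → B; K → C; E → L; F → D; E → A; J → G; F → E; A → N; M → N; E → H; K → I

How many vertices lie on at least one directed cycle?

A vertex is on a directed cycle iff it belongs to a strongly connected component of size ≥ 2 (or has a self-loop).
The vertices on cycles are {A, B, D, E, F, G, I, J, K, L} — 10 in total.

10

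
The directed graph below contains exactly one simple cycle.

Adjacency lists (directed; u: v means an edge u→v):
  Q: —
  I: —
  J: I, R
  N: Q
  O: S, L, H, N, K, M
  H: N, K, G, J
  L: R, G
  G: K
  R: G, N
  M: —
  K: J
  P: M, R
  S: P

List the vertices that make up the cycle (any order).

G, J, K, R

DFS with gray/black marking from J:
J gray
  I gray
  I black
  R gray
    G gray
      K gray
        K→J: J is gray → back edge
Back edge closes the cycle J → R → G → K → J; its vertices are {G, J, K, R}.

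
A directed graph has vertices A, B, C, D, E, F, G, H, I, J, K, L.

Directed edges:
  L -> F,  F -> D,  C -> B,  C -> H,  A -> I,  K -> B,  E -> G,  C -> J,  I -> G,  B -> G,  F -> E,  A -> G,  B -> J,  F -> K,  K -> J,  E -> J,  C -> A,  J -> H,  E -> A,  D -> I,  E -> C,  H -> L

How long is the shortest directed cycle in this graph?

5

For each vertex v, BFS finds the shortest path from v back to v.
The shortest such closed walk is L → F → K → J → H → L, length 5.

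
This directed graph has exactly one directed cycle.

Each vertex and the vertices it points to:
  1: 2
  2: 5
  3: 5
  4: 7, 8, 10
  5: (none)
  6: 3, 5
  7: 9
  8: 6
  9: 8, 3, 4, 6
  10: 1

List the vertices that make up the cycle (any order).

4, 7, 9

DFS with gray/black marking from 4:
4 gray
  7 gray
    9 gray
      8 gray
        6 gray
          3 gray
            5 gray
            5 black
          3 black
          6→5: 5 black — skip
        6 black
      8 black
      9→3: 3 black — skip
      9→4: 4 is gray → back edge
Back edge closes the cycle 4 → 7 → 9 → 4; its vertices are {4, 7, 9}.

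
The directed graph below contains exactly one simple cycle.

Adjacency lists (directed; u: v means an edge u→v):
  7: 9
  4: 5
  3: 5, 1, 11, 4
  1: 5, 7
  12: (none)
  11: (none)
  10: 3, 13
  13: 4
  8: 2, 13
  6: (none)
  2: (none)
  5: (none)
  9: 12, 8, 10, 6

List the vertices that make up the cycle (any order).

DFS with gray/black marking from 9:
9 gray
  12 gray
  12 black
  8 gray
    2 gray
    2 black
    13 gray
      4 gray
        5 gray
        5 black
      4 black
    13 black
  8 black
  10 gray
    3 gray
      3→5: 5 black — skip
      1 gray
        1→5: 5 black — skip
        7 gray
          7→9: 9 is gray → back edge
Back edge closes the cycle 9 → 10 → 3 → 1 → 7 → 9; its vertices are {1, 3, 7, 9, 10}.

1, 3, 7, 9, 10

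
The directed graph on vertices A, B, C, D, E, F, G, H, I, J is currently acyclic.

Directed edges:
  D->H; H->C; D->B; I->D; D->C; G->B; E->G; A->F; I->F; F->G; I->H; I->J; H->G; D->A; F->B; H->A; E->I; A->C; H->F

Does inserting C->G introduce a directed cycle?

No

Adding C→G creates a cycle iff G can already reach C.
Explore from G: no path reaches C. The graph stays acyclic.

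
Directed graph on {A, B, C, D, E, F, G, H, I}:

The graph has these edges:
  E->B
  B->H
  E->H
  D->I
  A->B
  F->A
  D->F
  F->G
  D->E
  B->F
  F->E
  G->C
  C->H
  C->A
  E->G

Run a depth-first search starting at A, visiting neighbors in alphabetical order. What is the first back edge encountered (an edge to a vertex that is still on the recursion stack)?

F→A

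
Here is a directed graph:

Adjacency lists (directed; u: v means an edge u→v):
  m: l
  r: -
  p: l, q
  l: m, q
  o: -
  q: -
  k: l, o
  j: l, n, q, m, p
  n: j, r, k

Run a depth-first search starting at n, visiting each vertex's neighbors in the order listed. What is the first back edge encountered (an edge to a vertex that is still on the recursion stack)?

m→l

DFS from n (visiting each vertex's neighbors in the order listed); mark gray on enter, black on exit:
n gray
  j gray
    l gray
      m gray
        m→l: l is gray → back edge
First back edge: m → l.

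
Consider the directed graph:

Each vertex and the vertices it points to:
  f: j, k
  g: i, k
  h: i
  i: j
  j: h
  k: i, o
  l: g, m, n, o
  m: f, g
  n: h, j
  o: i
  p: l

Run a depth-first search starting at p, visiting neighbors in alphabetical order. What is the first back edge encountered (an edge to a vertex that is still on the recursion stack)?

h→i

DFS from p (visiting neighbors in alphabetical order); mark gray on enter, black on exit:
p gray
  l gray
    g gray
      i gray
        j gray
          h gray
            h→i: i is gray → back edge
First back edge: h → i.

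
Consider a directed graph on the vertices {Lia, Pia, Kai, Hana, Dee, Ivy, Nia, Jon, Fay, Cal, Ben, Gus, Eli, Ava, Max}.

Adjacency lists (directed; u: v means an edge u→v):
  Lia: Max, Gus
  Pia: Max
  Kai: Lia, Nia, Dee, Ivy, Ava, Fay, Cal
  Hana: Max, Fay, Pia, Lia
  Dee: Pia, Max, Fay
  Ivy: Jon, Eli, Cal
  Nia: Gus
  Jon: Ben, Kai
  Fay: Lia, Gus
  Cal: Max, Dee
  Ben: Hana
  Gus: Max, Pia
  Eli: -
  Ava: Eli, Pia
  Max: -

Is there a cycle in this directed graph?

Yes

DFS with white/gray/black marking, starting from Lia:
Lia gray
  Max gray
  Max black
  Gus gray
    Gus→Max: Max black — skip
    Pia gray
      Pia→Max: Max black — skip
    Pia black
  Gus black
Lia black
Kai gray
  Kai→Lia: Lia black — skip
  Nia gray
    Nia→Gus: Gus black — skip
  Nia black
  Dee gray
    Dee→Pia: Pia black — skip
    Dee→Max: Max black — skip
    Fay gray
      Fay→Lia: Lia black — skip
      Fay→Gus: Gus black — skip
    Fay black
  Dee black
  Ivy gray
    Jon gray
      Ben gray
        Hana gray
          Hana→Max: Max black — skip
          Hana→Fay: Fay black — skip
          Hana→Pia: Pia black — skip
          Hana→Lia: Lia black — skip
        Hana black
      Ben black
      Jon→Kai: Kai is gray → back edge
Back edge found, so a cycle exists: Kai → Ivy → Jon → Kai.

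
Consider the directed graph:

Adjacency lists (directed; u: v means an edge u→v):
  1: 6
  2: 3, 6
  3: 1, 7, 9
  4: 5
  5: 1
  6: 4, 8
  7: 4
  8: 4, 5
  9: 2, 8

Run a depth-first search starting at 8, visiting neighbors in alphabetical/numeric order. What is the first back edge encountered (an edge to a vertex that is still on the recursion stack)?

6->4

DFS from 8 (visiting neighbors in alphabetical/numeric order); mark gray on enter, black on exit:
8 gray
  4 gray
    5 gray
      1 gray
        6 gray
          6→4: 4 is gray → back edge
First back edge: 6 → 4.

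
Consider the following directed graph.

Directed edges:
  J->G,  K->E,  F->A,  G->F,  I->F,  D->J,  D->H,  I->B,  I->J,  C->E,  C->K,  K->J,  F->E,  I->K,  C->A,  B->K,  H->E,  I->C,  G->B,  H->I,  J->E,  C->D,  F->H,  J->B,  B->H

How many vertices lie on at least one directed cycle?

9

A vertex is on a directed cycle iff it belongs to a strongly connected component of size ≥ 2 (or has a self-loop).
The vertices on cycles are {B, C, D, F, G, H, I, J, K} — 9 in total.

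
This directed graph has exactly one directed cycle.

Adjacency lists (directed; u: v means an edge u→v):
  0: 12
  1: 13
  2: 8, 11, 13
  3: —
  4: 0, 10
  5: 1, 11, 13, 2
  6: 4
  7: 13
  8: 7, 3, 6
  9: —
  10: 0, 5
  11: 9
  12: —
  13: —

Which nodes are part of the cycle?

DFS with gray/black marking from 4:
4 gray
  0 gray
    12 gray
    12 black
  0 black
  10 gray
    10→0: 0 black — skip
    5 gray
      1 gray
        13 gray
        13 black
      1 black
      11 gray
        9 gray
        9 black
      11 black
      5→13: 13 black — skip
      2 gray
        8 gray
          7 gray
            7→13: 13 black — skip
          7 black
          3 gray
          3 black
          6 gray
            6→4: 4 is gray → back edge
Back edge closes the cycle 4 → 10 → 5 → 2 → 8 → 6 → 4; its vertices are {2, 4, 5, 6, 8, 10}.

2, 4, 5, 6, 8, 10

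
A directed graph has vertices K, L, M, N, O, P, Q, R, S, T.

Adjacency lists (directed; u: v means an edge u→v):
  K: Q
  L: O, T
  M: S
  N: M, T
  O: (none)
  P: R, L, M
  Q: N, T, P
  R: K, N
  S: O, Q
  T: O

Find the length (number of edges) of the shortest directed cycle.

4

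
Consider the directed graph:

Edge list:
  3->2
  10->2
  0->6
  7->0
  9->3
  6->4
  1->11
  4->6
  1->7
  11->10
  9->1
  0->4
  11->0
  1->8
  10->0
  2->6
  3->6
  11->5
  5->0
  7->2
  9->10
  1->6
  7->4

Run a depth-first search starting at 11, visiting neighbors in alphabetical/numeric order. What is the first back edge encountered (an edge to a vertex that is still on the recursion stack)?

DFS from 11 (visiting neighbors in alphabetical/numeric order); mark gray on enter, black on exit:
11 gray
  0 gray
    4 gray
      6 gray
        6→4: 4 is gray → back edge
First back edge: 6 → 4.

6→4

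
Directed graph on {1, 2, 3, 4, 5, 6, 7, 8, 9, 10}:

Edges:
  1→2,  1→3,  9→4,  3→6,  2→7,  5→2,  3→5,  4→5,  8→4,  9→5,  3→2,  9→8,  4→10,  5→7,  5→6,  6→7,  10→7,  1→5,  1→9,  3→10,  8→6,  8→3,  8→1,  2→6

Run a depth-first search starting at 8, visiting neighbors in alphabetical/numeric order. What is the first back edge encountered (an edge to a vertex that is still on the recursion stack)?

9→8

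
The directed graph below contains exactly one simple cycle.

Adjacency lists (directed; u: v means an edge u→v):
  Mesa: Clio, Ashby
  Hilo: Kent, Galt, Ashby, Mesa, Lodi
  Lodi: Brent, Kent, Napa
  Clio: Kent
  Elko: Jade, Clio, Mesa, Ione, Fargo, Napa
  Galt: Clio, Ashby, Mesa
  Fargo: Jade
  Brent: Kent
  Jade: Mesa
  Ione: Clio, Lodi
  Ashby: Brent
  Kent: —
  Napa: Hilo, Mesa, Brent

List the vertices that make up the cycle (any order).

DFS with gray/black marking from Napa:
Napa gray
  Hilo gray
    Kent gray
    Kent black
    Galt gray
      Clio gray
        Clio→Kent: Kent black — skip
      Clio black
      Ashby gray
        Brent gray
          Brent→Kent: Kent black — skip
        Brent black
      Ashby black
      Mesa gray
        Mesa→Clio: Clio black — skip
        Mesa→Ashby: Ashby black — skip
      Mesa black
    Galt black
    Hilo→Ashby: Ashby black — skip
    Hilo→Mesa: Mesa black — skip
    Lodi gray
      Lodi→Brent: Brent black — skip
      Lodi→Kent: Kent black — skip
      Lodi→Napa: Napa is gray → back edge
Back edge closes the cycle Napa → Hilo → Lodi → Napa; its vertices are {Hilo, Lodi, Napa}.

Hilo, Lodi, Napa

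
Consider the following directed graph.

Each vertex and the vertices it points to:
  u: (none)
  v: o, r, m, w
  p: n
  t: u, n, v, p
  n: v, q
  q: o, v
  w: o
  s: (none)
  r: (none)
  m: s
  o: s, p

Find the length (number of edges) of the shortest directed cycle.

For each vertex v, BFS finds the shortest path from v back to v.
The shortest such closed walk is n → v → o → p → n, length 4.

4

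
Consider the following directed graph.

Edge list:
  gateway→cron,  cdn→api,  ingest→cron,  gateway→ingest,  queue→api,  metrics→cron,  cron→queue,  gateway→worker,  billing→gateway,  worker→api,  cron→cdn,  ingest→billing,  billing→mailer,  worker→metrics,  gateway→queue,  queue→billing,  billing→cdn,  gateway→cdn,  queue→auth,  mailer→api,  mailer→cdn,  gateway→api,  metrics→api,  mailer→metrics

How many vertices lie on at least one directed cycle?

8

A vertex is on a directed cycle iff it belongs to a strongly connected component of size ≥ 2 (or has a self-loop).
The vertices on cycles are {cron, queue, ingest, mailer, worker, billing, gateway, metrics} — 8 in total.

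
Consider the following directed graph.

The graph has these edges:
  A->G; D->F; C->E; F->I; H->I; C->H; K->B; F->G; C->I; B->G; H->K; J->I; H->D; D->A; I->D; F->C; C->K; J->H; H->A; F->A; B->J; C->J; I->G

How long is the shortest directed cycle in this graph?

3

For each vertex v, BFS finds the shortest path from v back to v.
The shortest such closed walk is D → F → I → D, length 3.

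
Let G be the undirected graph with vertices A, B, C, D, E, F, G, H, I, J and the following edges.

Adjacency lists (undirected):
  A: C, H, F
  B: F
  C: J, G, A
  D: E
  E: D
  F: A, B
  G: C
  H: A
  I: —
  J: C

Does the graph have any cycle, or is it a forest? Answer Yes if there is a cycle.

No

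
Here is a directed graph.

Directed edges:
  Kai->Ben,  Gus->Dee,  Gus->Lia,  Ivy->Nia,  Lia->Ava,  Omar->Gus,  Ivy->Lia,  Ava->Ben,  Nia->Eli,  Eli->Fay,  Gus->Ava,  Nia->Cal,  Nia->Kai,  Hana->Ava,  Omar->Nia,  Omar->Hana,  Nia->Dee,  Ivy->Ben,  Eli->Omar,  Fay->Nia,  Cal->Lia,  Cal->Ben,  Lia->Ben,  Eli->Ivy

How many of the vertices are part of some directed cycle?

5

A vertex is on a directed cycle iff it belongs to a strongly connected component of size ≥ 2 (or has a self-loop).
The vertices on cycles are {Eli, Fay, Ivy, Nia, Omar} — 5 in total.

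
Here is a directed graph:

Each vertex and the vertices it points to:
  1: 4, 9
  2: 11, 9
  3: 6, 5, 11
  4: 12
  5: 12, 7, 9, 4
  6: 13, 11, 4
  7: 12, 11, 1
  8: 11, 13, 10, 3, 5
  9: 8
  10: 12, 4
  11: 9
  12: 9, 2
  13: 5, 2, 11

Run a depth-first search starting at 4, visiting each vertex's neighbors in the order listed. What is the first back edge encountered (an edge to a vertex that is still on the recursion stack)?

DFS from 4 (visiting each vertex's neighbors in the order listed); mark gray on enter, black on exit:
4 gray
  12 gray
    9 gray
      8 gray
        11 gray
          11→9: 9 is gray → back edge
First back edge: 11 → 9.

11->9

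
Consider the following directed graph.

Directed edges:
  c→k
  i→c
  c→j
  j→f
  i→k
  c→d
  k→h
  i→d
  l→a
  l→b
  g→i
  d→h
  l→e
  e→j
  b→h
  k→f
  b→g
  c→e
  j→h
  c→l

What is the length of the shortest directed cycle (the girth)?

For each vertex v, BFS finds the shortest path from v back to v.
The shortest such closed walk is c → l → b → g → i → c, length 5.

5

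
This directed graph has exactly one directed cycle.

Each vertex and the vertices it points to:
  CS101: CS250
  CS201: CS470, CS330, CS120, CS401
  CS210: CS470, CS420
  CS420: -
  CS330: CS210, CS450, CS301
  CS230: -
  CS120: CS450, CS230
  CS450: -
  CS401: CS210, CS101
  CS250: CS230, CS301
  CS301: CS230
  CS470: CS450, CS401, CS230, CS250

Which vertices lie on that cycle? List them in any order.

CS210, CS401, CS470

DFS with gray/black marking from CS470:
CS470 gray
  CS450 gray
  CS450 black
  CS401 gray
    CS210 gray
      CS210→CS470: CS470 is gray → back edge
Back edge closes the cycle CS470 → CS401 → CS210 → CS470; its vertices are {CS210, CS401, CS470}.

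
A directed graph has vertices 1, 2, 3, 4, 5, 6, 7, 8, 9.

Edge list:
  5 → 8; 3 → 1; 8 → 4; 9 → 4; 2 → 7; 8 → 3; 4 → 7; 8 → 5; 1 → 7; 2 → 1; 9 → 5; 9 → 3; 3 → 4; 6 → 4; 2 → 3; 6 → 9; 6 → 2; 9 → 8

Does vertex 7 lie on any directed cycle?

No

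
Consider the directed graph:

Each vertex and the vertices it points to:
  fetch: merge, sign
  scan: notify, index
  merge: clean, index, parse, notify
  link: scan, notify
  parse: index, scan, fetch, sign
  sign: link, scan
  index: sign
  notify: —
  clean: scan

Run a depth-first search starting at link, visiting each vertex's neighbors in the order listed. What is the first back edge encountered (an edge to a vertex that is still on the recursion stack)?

DFS from link (visiting each vertex's neighbors in the order listed); mark gray on enter, black on exit:
link gray
  scan gray
    notify gray
    notify black
    index gray
      sign gray
        sign→link: link is gray → back edge
First back edge: sign → link.

sign->link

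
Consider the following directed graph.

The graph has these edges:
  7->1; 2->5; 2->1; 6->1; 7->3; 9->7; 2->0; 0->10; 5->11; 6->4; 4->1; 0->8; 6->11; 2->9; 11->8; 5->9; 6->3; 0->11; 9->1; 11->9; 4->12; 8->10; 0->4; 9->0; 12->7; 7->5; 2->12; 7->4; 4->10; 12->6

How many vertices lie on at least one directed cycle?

A vertex is on a directed cycle iff it belongs to a strongly connected component of size ≥ 2 (or has a self-loop).
The vertices on cycles are {0, 4, 5, 6, 7, 9, 11, 12} — 8 in total.

8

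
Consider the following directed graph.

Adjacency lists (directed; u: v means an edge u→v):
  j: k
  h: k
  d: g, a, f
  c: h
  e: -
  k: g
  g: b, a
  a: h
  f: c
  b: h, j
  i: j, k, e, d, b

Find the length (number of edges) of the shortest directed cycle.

4

For each vertex v, BFS finds the shortest path from v back to v.
The shortest such closed walk is b → h → k → g → b, length 4.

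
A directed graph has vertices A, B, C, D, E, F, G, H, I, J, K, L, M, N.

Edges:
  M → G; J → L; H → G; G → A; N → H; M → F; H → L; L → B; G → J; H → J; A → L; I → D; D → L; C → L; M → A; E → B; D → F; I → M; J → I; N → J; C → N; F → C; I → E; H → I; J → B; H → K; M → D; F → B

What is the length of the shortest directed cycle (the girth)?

4

For each vertex v, BFS finds the shortest path from v back to v.
The shortest such closed walk is I → M → G → J → I, length 4.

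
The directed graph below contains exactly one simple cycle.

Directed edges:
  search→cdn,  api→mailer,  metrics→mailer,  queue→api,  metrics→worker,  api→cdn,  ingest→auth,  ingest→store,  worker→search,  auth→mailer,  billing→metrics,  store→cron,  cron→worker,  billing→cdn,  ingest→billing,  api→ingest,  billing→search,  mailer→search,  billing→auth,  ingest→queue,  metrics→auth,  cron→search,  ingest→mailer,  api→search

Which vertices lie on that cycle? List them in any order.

DFS with gray/black marking from ingest:
ingest gray
  billing gray
    cdn gray
    cdn black
    auth gray
      mailer gray
        search gray
          search→cdn: cdn black — skip
        search black
      mailer black
    auth black
    billing→search: search black — skip
    metrics gray
      worker gray
        worker→search: search black — skip
      worker black
      metrics→mailer: mailer black — skip
      metrics→auth: auth black — skip
    metrics black
  billing black
  queue gray
    api gray
      api→mailer: mailer black — skip
      api→cdn: cdn black — skip
      api→search: search black — skip
      api→ingest: ingest is gray → back edge
Back edge closes the cycle ingest → queue → api → ingest; its vertices are {api, queue, ingest}.

api, queue, ingest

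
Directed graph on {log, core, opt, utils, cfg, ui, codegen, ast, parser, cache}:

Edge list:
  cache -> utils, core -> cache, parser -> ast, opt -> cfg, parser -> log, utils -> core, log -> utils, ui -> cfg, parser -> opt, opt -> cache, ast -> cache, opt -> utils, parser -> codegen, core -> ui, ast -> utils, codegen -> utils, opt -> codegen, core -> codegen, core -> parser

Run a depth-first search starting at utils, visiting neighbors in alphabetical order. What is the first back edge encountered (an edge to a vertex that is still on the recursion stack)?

cache→utils

DFS from utils (visiting neighbors in alphabetical order); mark gray on enter, black on exit:
utils gray
  core gray
    cache gray
      cache→utils: utils is gray → back edge
First back edge: cache → utils.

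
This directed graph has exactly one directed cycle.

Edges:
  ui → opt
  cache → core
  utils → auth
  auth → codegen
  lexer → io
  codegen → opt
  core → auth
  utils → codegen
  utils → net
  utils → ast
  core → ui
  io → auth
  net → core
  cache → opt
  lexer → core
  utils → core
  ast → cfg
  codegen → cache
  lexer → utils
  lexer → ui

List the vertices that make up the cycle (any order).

auth, core, cache, codegen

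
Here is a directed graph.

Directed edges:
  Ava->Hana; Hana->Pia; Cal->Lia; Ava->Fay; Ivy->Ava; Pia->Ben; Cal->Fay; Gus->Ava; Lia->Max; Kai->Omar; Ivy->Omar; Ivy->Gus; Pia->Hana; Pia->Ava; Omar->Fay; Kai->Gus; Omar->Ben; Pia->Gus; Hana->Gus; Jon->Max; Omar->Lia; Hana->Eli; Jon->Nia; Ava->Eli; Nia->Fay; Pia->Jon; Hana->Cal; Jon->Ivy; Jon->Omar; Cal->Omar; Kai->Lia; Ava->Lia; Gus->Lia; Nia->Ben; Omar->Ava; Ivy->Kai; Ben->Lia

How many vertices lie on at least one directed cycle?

9

A vertex is on a directed cycle iff it belongs to a strongly connected component of size ≥ 2 (or has a self-loop).
The vertices on cycles are {Ava, Cal, Gus, Ivy, Jon, Kai, Pia, Hana, Omar} — 9 in total.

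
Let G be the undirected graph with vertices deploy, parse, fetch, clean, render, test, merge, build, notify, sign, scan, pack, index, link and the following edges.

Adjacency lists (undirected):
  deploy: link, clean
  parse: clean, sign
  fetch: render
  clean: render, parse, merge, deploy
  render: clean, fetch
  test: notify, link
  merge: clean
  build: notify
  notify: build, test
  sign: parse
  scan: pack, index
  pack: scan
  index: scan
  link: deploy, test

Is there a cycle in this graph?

No

DFS, tracking each vertex's parent; an edge to a visited non-parent vertex closes a cycle.
Start from parse:
visit parse (parent –)
  visit clean (parent parse)
    visit render (parent clean)
      render–clean: parent, skip
      visit fetch (parent render)
        fetch–render: parent, skip
    clean–parse: parent, skip
    visit merge (parent clean)
      merge–clean: parent, skip
    visit deploy (parent clean)
      visit link (parent deploy)
        link–deploy: parent, skip
        visit test (parent link)
          visit notify (parent test)
            visit build (parent notify)
              build–notify: parent, skip
            notify–test: parent, skip
          test–link: parent, skip
      deploy–clean: parent, skip
  visit sign (parent parse)
    sign–parse: parent, skip
visit scan (parent –)
  visit pack (parent scan)
    pack–scan: parent, skip
  visit index (parent scan)
    index–scan: parent, skip
No non-parent visited neighbor found — the graph is a forest.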